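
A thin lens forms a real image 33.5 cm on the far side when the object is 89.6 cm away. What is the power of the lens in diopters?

P = +4.10 D

d_i = +33.5 cm.
1/f = 1/d_o + 1/d_i = 1/(89.6) + 1/(33.5) = 0.04101 cm⁻¹.
f = 24.38 cm = 0.2438 m, so P = 1/f = +4.10 D.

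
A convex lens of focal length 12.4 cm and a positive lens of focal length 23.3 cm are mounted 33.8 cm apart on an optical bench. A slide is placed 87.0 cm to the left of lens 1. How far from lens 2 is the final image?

Lens 1: 1/d_i1 = 1/f₁ − 1/d_o1 = 1/(12.4) − 1/(87.0) = 0.06915, so d_i1 = 14.46 cm.
The intermediate image is 14.46 cm to the right of lens 1, which is 33.8 − (14.46) = 19.34 cm to the left of lens 2, so d_o2 = +19.34 cm.
Lens 2: 1/d_i2 = 1/f₂ − 1/d_o2 = 1/(23.3) − 1/(19.34) = -0.008788, so d_i2 = -114 cm.
The final image is virtual, 114 cm to the left of lens 2 (overall magnification ≈ -0.98).

114 cm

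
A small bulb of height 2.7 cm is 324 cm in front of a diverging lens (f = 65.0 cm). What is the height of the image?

For a diverging lens, f = -65.0 cm.
1/d_i = 1/f − 1/d_o = 1/(-65.00) − 1/(324) = -0.01847, so d_i = -54.14 cm.
m = −d_i/d_o = +0.1671.
|h_i| = |m|·h_o = 0.1671 × 2.7 = 0.451 cm. The image is virtual, upright and reduced, on the same side as the object.

0.451 cm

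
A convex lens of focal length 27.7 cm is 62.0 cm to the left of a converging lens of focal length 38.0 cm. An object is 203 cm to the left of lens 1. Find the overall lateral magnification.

Lens 1: 1/d_i1 = 1/(27.7) − 1/(203) = 0.03117, so d_i1 = 32.08 cm; m₁ = −d_i1/d_o1 = -0.1580.
d_o2 = 62.0 − (32.08) = 29.92 cm.
Lens 2: 1/d_i2 = 1/(38.0) − 1/(29.92) = -0.007107, so d_i2 = -140.7 cm; m₂ = −d_i2/d_o2 = +4.703.
m = m₁·m₂ = (-0.1580)(+4.703) = -0.743.

m = -0.743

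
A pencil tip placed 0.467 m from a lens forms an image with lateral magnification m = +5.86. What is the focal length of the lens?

m = −d_i/d_o ⇒ d_i = −m·d_o = −(+5.86)·(0.467) = -2.737 m.
1/f = 1/d_o + 1/d_i = 1/(0.467) + 1/(-2.737) = 1.776, so f = 0.563 m.
Since f is positive, the lens is converging.

f = 0.563 m (converging)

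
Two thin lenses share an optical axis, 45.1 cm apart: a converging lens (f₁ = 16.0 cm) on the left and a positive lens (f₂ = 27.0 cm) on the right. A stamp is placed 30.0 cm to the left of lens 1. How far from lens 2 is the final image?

Lens 1: 1/d_i1 = 1/f₁ − 1/d_o1 = 1/(16.0) − 1/(30.0) = 0.02917, so d_i1 = 34.29 cm.
The intermediate image is 34.29 cm to the right of lens 1, which is 45.1 − (34.29) = 10.81 cm to the left of lens 2, so d_o2 = +10.81 cm.
Lens 2: 1/d_i2 = 1/f₂ − 1/d_o2 = 1/(27.0) − 1/(10.81) = -0.05547, so d_i2 = -18.0 cm.
The final image is virtual, 18.0 cm to the left of lens 2 (overall magnification ≈ -1.9).

18.0 cm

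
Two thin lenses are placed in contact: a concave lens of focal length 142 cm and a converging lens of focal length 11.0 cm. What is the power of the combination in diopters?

P = +8.39 D

P₁ = 1/f₁ = 1/(-1.42 m) = -0.7042 D; P₂ = 1/f₂ = 1/(0.110 m) = +9.091 D.
For thin lenses in contact, P = P₁ + P₂ = (-0.7042) + (+9.091) = +8.39 D.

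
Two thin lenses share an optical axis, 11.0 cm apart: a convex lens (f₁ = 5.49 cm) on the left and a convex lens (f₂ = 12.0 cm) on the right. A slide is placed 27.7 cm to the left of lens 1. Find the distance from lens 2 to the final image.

6.35 cm

Lens 1: 1/d_i1 = 1/f₁ − 1/d_o1 = 1/(5.49) − 1/(27.7) = 0.1460, so d_i1 = 6.847 cm.
The intermediate image is 6.847 cm to the right of lens 1, which is 11.0 − (6.847) = 4.153 cm to the left of lens 2, so d_o2 = +4.153 cm.
Lens 2: 1/d_i2 = 1/f₂ − 1/d_o2 = 1/(12.0) − 1/(4.153) = -0.1575, so d_i2 = -6.35 cm.
The final image is virtual, 6.35 cm to the left of lens 2 (overall magnification ≈ -0.38).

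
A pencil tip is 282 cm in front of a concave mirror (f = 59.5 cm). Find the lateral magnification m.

1/d_i = 1/f − 1/d_o = 1/(59.50) − 1/(282) = 0.01326, so d_i = 75.41 cm.
m = −d_i/d_o = −(75.41)/(282) = -0.267.
The image is real, inverted and reduced, in front of the mirror.

m = -0.267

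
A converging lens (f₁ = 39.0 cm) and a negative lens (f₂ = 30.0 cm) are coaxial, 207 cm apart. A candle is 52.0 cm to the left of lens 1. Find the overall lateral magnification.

m = -1.11

Lens 1: 1/d_i1 = 1/(39.0) − 1/(52.0) = 0.006410, so d_i1 = 156.0 cm; m₁ = −d_i1/d_o1 = -3.000.
d_o2 = 207 − (156.0) = 51.00 cm.
f₂ = −30.0 cm (diverging).
Lens 2: 1/d_i2 = 1/(-30.0) − 1/(51.00) = -0.05294, so d_i2 = -18.89 cm; m₂ = −d_i2/d_o2 = +0.3704.
m = m₁·m₂ = (-3.000)(+0.3704) = -1.11.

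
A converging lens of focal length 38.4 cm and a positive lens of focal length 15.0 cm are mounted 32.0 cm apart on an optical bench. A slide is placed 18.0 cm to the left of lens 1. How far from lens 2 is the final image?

19.4 cm

Lens 1: 1/d_i1 = 1/f₁ − 1/d_o1 = 1/(38.4) − 1/(18.0) = -0.02951, so d_i1 = -33.88 cm.
The intermediate image is 33.88 cm to the left of lens 1 (virtual), which is 32.0 − (-33.88) = 65.88 cm to the left of lens 2, so d_o2 = +65.88 cm.
Lens 2: 1/d_i2 = 1/f₂ − 1/d_o2 = 1/(15.0) − 1/(65.88) = 0.05149, so d_i2 = 19.4 cm.
The final image is real, 19.4 cm to the right of lens 2 (overall magnification ≈ -0.55).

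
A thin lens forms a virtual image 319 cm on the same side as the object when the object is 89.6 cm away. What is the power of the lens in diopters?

P = +0.803 D

Virtual image ⇒ d_i = −319 cm.
1/f = 1/d_o + 1/d_i = 1/(89.6) + 1/(-319) = 0.008026 cm⁻¹.
f = 124.6 cm = 1.246 m, so P = 1/f = +0.803 D.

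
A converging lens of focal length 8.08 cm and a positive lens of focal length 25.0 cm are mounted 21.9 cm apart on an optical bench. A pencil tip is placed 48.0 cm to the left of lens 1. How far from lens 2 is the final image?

Lens 1: 1/d_i1 = 1/f₁ − 1/d_o1 = 1/(8.08) − 1/(48.0) = 0.1029, so d_i1 = 9.715 cm.
The intermediate image is 9.715 cm to the right of lens 1, which is 21.9 − (9.715) = 12.18 cm to the left of lens 2, so d_o2 = +12.18 cm.
Lens 2: 1/d_i2 = 1/f₂ − 1/d_o2 = 1/(25.0) − 1/(12.18) = -0.04210, so d_i2 = -23.8 cm.
The final image is virtual, 23.8 cm to the left of lens 2 (overall magnification ≈ -0.39).

23.8 cm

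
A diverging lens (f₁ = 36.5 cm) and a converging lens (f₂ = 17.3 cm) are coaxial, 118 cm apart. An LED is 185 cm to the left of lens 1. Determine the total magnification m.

m = -0.0217

f₁ = −36.5 cm (diverging).
Lens 1: 1/d_i1 = 1/(-36.5) − 1/(185) = -0.03280, so d_i1 = -30.49 cm; m₁ = −d_i1/d_o1 = +0.1648.
d_o2 = 118 − (-30.49) = 148.5 cm.
Lens 2: 1/d_i2 = 1/(17.3) − 1/(148.5) = 0.05107, so d_i2 = 19.58 cm; m₂ = −d_i2/d_o2 = -0.1319.
m = m₁·m₂ = (+0.1648)(-0.1319) = -0.0217.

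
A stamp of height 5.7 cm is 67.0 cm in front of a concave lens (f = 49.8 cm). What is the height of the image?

For a concave lens, f = -49.8 cm.
1/d_i = 1/f − 1/d_o = 1/(-49.80) − 1/(67.0) = -0.03501, so d_i = -28.57 cm.
m = −d_i/d_o = +0.4264.
|h_i| = |m|·h_o = 0.4264 × 5.7 = 2.43 cm. The image is virtual, upright and reduced, on the same side as the object.

2.43 cm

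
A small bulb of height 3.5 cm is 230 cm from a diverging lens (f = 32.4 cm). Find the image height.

For a diverging lens, f = -32.4 cm.
1/d_i = 1/f − 1/d_o = 1/(-32.40) − 1/(230) = -0.03521, so d_i = -28.40 cm.
m = −d_i/d_o = +0.1235.
|h_i| = |m|·h_o = 0.1235 × 3.5 = 0.432 cm. The image is virtual, upright and reduced, on the same side as the object.

0.432 cm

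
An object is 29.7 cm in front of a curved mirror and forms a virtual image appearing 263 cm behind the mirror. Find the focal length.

f = 33.5 cm (concave)

Virtual image ⇒ d_i = −263 cm.
1/f = 1/d_o + 1/d_i = 1/(29.7) + 1/(-263) = 0.02987, so f = 33.5 cm.
Since f is positive, the curved mirror is concave.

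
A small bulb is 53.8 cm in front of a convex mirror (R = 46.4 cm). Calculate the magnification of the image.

m = +0.301

f = R/2 = 46.4/2 = 23.20 cm; for a convex mirror, f = -23.20 cm.
1/d_i = 1/f − 1/d_o = 1/(-23.20) − 1/(53.8) = -0.06169, so d_i = -16.21 cm.
m = −d_i/d_o = −(-16.21)/(53.8) = +0.301.
The image is virtual, upright and reduced, behind the mirror.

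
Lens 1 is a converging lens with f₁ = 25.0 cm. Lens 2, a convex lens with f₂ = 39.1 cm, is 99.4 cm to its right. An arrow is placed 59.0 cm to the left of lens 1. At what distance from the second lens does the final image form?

Lens 1: 1/d_i1 = 1/f₁ − 1/d_o1 = 1/(25.0) − 1/(59.0) = 0.02305, so d_i1 = 43.38 cm.
The intermediate image is 43.38 cm to the right of lens 1, which is 99.4 − (43.38) = 56.02 cm to the left of lens 2, so d_o2 = +56.02 cm.
Lens 2: 1/d_i2 = 1/f₂ − 1/d_o2 = 1/(39.1) − 1/(56.02) = 0.007725, so d_i2 = 129 cm.
The final image is real, 129 cm to the right of lens 2 (overall magnification ≈ 1.7).

129 cm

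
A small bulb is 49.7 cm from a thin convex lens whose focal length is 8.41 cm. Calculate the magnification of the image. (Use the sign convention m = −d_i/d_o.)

m = -0.204

1/d_i = 1/f − 1/d_o = 1/(8.410) − 1/(49.7) = 0.09879, so d_i = 10.12 cm.
m = −d_i/d_o = −(10.12)/(49.7) = -0.204.
The image is real, inverted and reduced, on the far side of the lens.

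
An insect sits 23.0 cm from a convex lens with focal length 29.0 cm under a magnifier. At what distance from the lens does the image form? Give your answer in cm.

111 cm

Lens equation: 1/s_i = 1/f − 1/s_o = 1/(29.00) − 1/(23.0) = 0.03448 − 0.04348 = -0.008996, so s_i = -111 cm.
The image is virtual, upright and enlarged, on the same side as the object.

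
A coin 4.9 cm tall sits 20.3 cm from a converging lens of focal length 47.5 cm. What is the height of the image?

1/d_i = 1/f − 1/d_o = 1/(47.50) − 1/(20.3) = -0.02821, so d_i = -35.45 cm.
m = −d_i/d_o = +1.746.
|h_i| = |m|·h_o = 1.746 × 4.9 = 8.56 cm. The image is virtual, upright and enlarged, on the same side as the object.

8.56 cm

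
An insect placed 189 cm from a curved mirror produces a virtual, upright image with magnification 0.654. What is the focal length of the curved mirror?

f = -357 cm (convex)

m = −d_i/d_o ⇒ d_i = −m·d_o = −(+0.654)·(189) = -123.6 cm.
1/f = 1/d_o + 1/d_i = 1/(189) + 1/(-123.6) = -0.002800, so f = -357 cm.
Since f is negative, the curved mirror is convex.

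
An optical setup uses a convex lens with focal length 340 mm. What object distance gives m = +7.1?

m = −d_i/d_o ⇒ d_i = −m·d_o.
1/f = 1/d_o + 1/d_i = 1/d_o − 1/(m·d_o) = (1 − 1/m)/d_o, so d_o = f(1 − 1/m) = (340.0)(1 − 1/(+7.1)) = 292 mm.

292 mm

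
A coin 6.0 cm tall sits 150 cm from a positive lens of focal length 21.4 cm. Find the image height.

1/d_i = 1/f − 1/d_o = 1/(21.40) − 1/(150) = 0.04006, so d_i = 24.96 cm.
m = −d_i/d_o = -0.1664.
|h_i| = |m|·h_o = 0.1664 × 6.0 = 0.998 cm. The image is real, inverted and reduced, on the far side of the lens.

0.998 cm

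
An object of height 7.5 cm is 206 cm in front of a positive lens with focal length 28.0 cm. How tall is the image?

1/d_i = 1/f − 1/d_o = 1/(28.00) − 1/(206) = 0.03086, so d_i = 32.40 cm.
m = −d_i/d_o = -0.1573.
|h_i| = |m|·h_o = 0.1573 × 7.5 = 1.18 cm. The image is real, inverted and reduced, on the far side of the lens.

1.18 cm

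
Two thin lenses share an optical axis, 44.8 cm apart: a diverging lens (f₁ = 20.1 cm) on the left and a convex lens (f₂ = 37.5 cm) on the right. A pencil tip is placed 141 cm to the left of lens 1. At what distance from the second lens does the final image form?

94.0 cm

Lens 1 is diverging, so f₁ = −20.1 cm.
Lens 1: 1/d_i1 = 1/f₁ − 1/d_o1 = 1/(-20.1) − 1/(141) = -0.05684, so d_i1 = -17.59 cm.
The intermediate image is 17.59 cm to the left of lens 1 (virtual), which is 44.8 − (-17.59) = 62.39 cm to the left of lens 2, so d_o2 = +62.39 cm.
Lens 2: 1/d_i2 = 1/f₂ − 1/d_o2 = 1/(37.5) − 1/(62.39) = 0.01064, so d_i2 = 94.0 cm.
The final image is real, 94.0 cm to the right of lens 2 (overall magnification ≈ -0.19).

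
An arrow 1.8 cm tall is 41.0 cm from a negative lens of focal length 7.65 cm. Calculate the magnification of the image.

For a negative lens, f = -7.65 cm.
1/d_i = 1/f − 1/d_o = 1/(-7.650) − 1/(41.0) = -0.1551, so d_i = -6.447 cm.
m = −d_i/d_o = −(-6.447)/(41.0) = +0.157.
The image is virtual, upright and reduced, on the same side as the object.

m = +0.157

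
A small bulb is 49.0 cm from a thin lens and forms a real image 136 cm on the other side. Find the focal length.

f = 36.0 cm (converging)

Real image ⇒ d_i = +136 cm.
1/f = 1/d_o + 1/d_i = 1/(49.0) + 1/(136) = 0.02776, so f = 36.0 cm.
Since f is positive, the thin lens is converging.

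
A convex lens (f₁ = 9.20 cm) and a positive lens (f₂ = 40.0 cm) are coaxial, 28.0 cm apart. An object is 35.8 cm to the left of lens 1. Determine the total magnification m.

m = -0.567

Lens 1: 1/d_i1 = 1/(9.20) − 1/(35.8) = 0.08076, so d_i1 = 12.38 cm; m₁ = −d_i1/d_o1 = -0.3458.
d_o2 = 28.0 − (12.38) = 15.62 cm.
Lens 2: 1/d_i2 = 1/(40.0) − 1/(15.62) = -0.03902, so d_i2 = -25.63 cm; m₂ = −d_i2/d_o2 = +1.641.
m = m₁·m₂ = (-0.3458)(+1.641) = -0.567.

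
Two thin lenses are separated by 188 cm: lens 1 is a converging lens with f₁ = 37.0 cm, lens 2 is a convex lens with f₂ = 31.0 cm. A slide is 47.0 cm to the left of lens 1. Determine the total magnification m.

m = -6.79

Lens 1: 1/d_i1 = 1/(37.0) − 1/(47.0) = 0.005750, so d_i1 = 173.9 cm; m₁ = −d_i1/d_o1 = -3.700.
d_o2 = 188 − (173.9) = 14.10 cm.
Lens 2: 1/d_i2 = 1/(31.0) − 1/(14.10) = -0.03866, so d_i2 = -25.86 cm; m₂ = −d_i2/d_o2 = +1.834.
m = m₁·m₂ = (-3.700)(+1.834) = -6.79.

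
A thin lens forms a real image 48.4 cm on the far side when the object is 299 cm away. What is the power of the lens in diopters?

P = +2.40 D

d_i = +48.4 cm.
1/f = 1/d_o + 1/d_i = 1/(299) + 1/(48.4) = 0.02401 cm⁻¹.
f = 41.66 cm = 0.4166 m, so P = 1/f = +2.40 D.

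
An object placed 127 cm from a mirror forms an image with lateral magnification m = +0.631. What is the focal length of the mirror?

m = −d_i/d_o ⇒ d_i = −m·d_o = −(+0.631)·(127) = -80.14 cm.
1/f = 1/d_o + 1/d_i = 1/(127) + 1/(-80.14) = -0.004604, so f = -217 cm.
Since f is negative, the mirror is convex.

f = -217 cm (convex)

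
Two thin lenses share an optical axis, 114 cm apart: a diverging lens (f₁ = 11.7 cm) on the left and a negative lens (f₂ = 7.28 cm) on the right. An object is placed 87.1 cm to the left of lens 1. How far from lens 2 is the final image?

6.88 cm

Lens 1 is diverging, so f₁ = −11.7 cm.
Lens 1: 1/d_i1 = 1/f₁ − 1/d_o1 = 1/(-11.7) − 1/(87.1) = -0.09695, so d_i1 = -10.31 cm.
The intermediate image is 10.31 cm to the left of lens 1 (virtual), which is 114 − (-10.31) = 124.3 cm to the left of lens 2, so d_o2 = +124.3 cm.
Lens 2 is diverging, so f₂ = −7.28 cm.
Lens 2: 1/d_i2 = 1/f₂ − 1/d_o2 = 1/(-7.28) − 1/(124.3) = -0.1454, so d_i2 = -6.88 cm.
The final image is virtual, 6.88 cm to the left of lens 2 (overall magnification ≈ 0.0066).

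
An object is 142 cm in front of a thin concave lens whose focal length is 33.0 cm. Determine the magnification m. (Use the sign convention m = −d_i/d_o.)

m = +0.189

For a concave lens, f = -33.0 cm.
1/d_i = 1/f − 1/d_o = 1/(-33.00) − 1/(142) = -0.03735, so d_i = -26.78 cm.
m = −d_i/d_o = −(-26.78)/(142) = +0.189.
The image is virtual, upright and reduced, on the same side as the object.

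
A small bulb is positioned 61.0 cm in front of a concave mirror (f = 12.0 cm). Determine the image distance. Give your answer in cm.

14.9 cm

Mirror equation: 1/v = 1/f − 1/u = 1/(12.00) − 1/(61.0) = 0.08333 − 0.01639 = 0.06694, so v = 14.9 cm.
The image is real, inverted and reduced, in front of the mirror.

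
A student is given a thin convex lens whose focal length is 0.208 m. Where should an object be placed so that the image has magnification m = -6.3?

0.241 m

m = −d_i/d_o ⇒ d_i = −m·d_o.
1/f = 1/d_o + 1/d_i = 1/d_o − 1/(m·d_o) = (1 − 1/m)/d_o, so d_o = f(1 − 1/m) = (0.2080)(1 − 1/(-6.3)) = 0.241 m.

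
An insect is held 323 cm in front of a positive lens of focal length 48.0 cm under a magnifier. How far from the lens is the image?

Lens equation: 1/v = 1/f − 1/u = 1/(48.00) − 1/(323) = 0.02083 − 0.003096 = 0.01774, so v = 56.4 cm.
The image is real, inverted and reduced, on the far side of the lens.

56.4 cm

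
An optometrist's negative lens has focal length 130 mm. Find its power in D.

For a negative lens, f = −130 mm.
f = -13.0 cm = -0.130 m.
P = 1/f = 1/(-0.130 m) = -7.69 D.

P = -7.69 D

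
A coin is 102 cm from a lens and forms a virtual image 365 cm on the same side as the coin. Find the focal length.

f = 142 cm (converging)

Virtual image ⇒ d_i = −365 cm.
1/f = 1/d_o + 1/d_i = 1/(102) + 1/(-365) = 0.007064, so f = 142 cm.
Since f is positive, the lens is converging.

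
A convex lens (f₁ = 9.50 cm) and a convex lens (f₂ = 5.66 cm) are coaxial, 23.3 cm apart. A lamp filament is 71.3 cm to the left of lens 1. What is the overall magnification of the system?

Lens 1: 1/d_i1 = 1/(9.50) − 1/(71.3) = 0.09124, so d_i1 = 10.96 cm; m₁ = −d_i1/d_o1 = -0.1537.
d_o2 = 23.3 − (10.96) = 12.34 cm.
Lens 2: 1/d_i2 = 1/(5.66) − 1/(12.34) = 0.09564, so d_i2 = 10.46 cm; m₂ = −d_i2/d_o2 = -0.8473.
m = m₁·m₂ = (-0.1537)(-0.8473) = +0.130.

m = +0.130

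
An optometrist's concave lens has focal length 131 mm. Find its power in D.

For a concave lens, f = −131 mm.
f = -13.1 cm = -0.131 m.
P = 1/f = 1/(-0.131 m) = -7.63 D.

P = -7.63 D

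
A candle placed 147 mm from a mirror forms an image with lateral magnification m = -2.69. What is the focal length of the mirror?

m = −d_i/d_o ⇒ d_i = −m·d_o = −(-2.69)·(147) = 395.4 mm.
1/f = 1/d_o + 1/d_i = 1/(147) + 1/(395.4) = 0.009332, so f = 107 mm.
Since f is positive, the mirror is concave.

f = 107 mm (concave)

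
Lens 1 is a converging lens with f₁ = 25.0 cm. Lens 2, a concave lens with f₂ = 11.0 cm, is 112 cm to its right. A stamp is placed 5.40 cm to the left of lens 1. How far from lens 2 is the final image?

10.1 cm

Lens 1: 1/d_i1 = 1/f₁ − 1/d_o1 = 1/(25.0) − 1/(5.40) = -0.1452, so d_i1 = -6.888 cm.
The intermediate image is 6.888 cm to the left of lens 1 (virtual), which is 112 − (-6.888) = 118.9 cm to the left of lens 2, so d_o2 = +118.9 cm.
Lens 2 is diverging, so f₂ = −11.0 cm.
Lens 2: 1/d_i2 = 1/f₂ − 1/d_o2 = 1/(-11.0) − 1/(118.9) = -0.09932, so d_i2 = -10.1 cm.
The final image is virtual, 10.1 cm to the left of lens 2 (overall magnification ≈ 0.11).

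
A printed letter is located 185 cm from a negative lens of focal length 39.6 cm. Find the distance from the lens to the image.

For a negative lens, f = -39.6 cm.
Thin-lens equation: 1/q = 1/f − 1/p = 1/(-39.60) − 1/(185) = -0.02525 − 0.005405 = -0.03066, so q = -32.6 cm.
The image is virtual, upright and reduced, on the same side as the object.

32.6 cm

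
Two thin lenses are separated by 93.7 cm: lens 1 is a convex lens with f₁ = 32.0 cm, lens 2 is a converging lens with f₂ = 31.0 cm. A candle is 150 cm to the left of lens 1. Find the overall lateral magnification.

Lens 1: 1/d_i1 = 1/(32.0) − 1/(150) = 0.02458, so d_i1 = 40.68 cm; m₁ = −d_i1/d_o1 = -0.2712.
d_o2 = 93.7 − (40.68) = 53.02 cm.
Lens 2: 1/d_i2 = 1/(31.0) − 1/(53.02) = 0.01340, so d_i2 = 74.64 cm; m₂ = −d_i2/d_o2 = -1.408.
m = m₁·m₂ = (-0.2712)(-1.408) = +0.382.

m = +0.382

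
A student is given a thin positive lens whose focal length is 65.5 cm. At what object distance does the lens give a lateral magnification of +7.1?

56.3 cm

m = −d_i/d_o ⇒ d_i = −m·d_o.
1/f = 1/d_o + 1/d_i = 1/d_o − 1/(m·d_o) = (1 − 1/m)/d_o, so d_o = f(1 − 1/m) = (65.50)(1 − 1/(+7.1)) = 56.3 cm.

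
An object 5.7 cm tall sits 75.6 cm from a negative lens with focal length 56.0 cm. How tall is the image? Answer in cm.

2.43 cm

For a negative lens, f = -56.0 cm.
1/d_i = 1/f − 1/d_o = 1/(-56.00) − 1/(75.6) = -0.03108, so d_i = -32.17 cm.
m = −d_i/d_o = +0.4255.
|h_i| = |m|·h_o = 0.4255 × 5.7 = 2.43 cm. The image is virtual, upright and reduced, on the same side as the object.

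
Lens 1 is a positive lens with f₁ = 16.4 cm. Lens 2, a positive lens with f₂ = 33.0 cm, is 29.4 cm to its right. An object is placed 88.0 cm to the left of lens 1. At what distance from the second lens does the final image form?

Lens 1: 1/d_i1 = 1/f₁ − 1/d_o1 = 1/(16.4) − 1/(88.0) = 0.04961, so d_i1 = 20.16 cm.
The intermediate image is 20.16 cm to the right of lens 1, which is 29.4 − (20.16) = 9.240 cm to the left of lens 2, so d_o2 = +9.240 cm.
Lens 2: 1/d_i2 = 1/f₂ − 1/d_o2 = 1/(33.0) − 1/(9.240) = -0.07792, so d_i2 = -12.8 cm.
The final image is virtual, 12.8 cm to the left of lens 2 (overall magnification ≈ -0.32).

12.8 cm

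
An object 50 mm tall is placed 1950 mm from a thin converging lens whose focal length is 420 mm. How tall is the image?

13.7 mm

1/d_i = 1/f − 1/d_o = 1/(420.0) − 1/(1950) = 0.001868, so d_i = 535.3 mm.
m = −d_i/d_o = -0.2745.
|h_i| = |m|·h_o = 0.2745 × 50 = 13.7 mm. The image is real, inverted and reduced, on the far side of the lens.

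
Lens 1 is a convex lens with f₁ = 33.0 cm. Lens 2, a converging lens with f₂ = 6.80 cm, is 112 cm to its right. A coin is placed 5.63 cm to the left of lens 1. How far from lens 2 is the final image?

Lens 1: 1/d_i1 = 1/f₁ − 1/d_o1 = 1/(33.0) − 1/(5.63) = -0.1473, so d_i1 = -6.788 cm.
The intermediate image is 6.788 cm to the left of lens 1 (virtual), which is 112 − (-6.788) = 118.8 cm to the left of lens 2, so d_o2 = +118.8 cm.
Lens 2: 1/d_i2 = 1/f₂ − 1/d_o2 = 1/(6.80) − 1/(118.8) = 0.1386, so d_i2 = 7.21 cm.
The final image is real, 7.21 cm to the right of lens 2 (overall magnification ≈ -0.073).

7.21 cm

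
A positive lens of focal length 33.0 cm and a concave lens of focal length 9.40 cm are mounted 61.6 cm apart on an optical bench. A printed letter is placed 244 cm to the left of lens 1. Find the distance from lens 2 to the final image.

6.71 cm

Lens 1: 1/d_i1 = 1/f₁ − 1/d_o1 = 1/(33.0) − 1/(244) = 0.02620, so d_i1 = 38.16 cm.
The intermediate image is 38.16 cm to the right of lens 1, which is 61.6 − (38.16) = 23.44 cm to the left of lens 2, so d_o2 = +23.44 cm.
Lens 2 is diverging, so f₂ = −9.40 cm.
Lens 2: 1/d_i2 = 1/f₂ − 1/d_o2 = 1/(-9.40) − 1/(23.44) = -0.1490, so d_i2 = -6.71 cm.
The final image is virtual, 6.71 cm to the left of lens 2 (overall magnification ≈ -0.045).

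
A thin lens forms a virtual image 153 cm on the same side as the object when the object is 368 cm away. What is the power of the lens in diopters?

Virtual image ⇒ d_i = −153 cm.
1/f = 1/d_o + 1/d_i = 1/(368) + 1/(-153) = -0.003819 cm⁻¹.
f = -261.9 cm = -2.619 m, so P = 1/f = -0.382 D.

P = -0.382 D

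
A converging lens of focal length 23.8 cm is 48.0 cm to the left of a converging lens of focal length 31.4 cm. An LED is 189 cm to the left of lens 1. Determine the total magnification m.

Lens 1: 1/d_i1 = 1/(23.8) − 1/(189) = 0.03673, so d_i1 = 27.23 cm; m₁ = −d_i1/d_o1 = -0.1441.
d_o2 = 48.0 − (27.23) = 20.77 cm.
Lens 2: 1/d_i2 = 1/(31.4) − 1/(20.77) = -0.01630, so d_i2 = -61.35 cm; m₂ = −d_i2/d_o2 = +2.954.
m = m₁·m₂ = (-0.1441)(+2.954) = -0.426.

m = -0.426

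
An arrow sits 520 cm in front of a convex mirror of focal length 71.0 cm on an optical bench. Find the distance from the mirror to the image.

For a convex mirror, f = -71.0 cm.
Mirror equation: 1/v = 1/f − 1/u = 1/(-71.00) − 1/(520) = -0.01408 − 0.001923 = -0.01601, so v = -62.5 cm.
The image is virtual, upright and reduced, behind the mirror.

62.5 cm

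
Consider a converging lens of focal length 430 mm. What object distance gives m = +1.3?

m = −d_i/d_o ⇒ d_i = −m·d_o.
1/f = 1/d_o + 1/d_i = 1/d_o − 1/(m·d_o) = (1 − 1/m)/d_o, so d_o = f(1 − 1/m) = (430.0)(1 − 1/(+1.3)) = 99.2 mm.

99.2 mm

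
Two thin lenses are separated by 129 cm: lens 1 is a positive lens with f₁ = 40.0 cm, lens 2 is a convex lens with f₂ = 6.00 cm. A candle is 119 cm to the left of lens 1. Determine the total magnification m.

m = +0.0484

Lens 1: 1/d_i1 = 1/(40.0) − 1/(119) = 0.01660, so d_i1 = 60.25 cm; m₁ = −d_i1/d_o1 = -0.5063.
d_o2 = 129 − (60.25) = 68.75 cm.
Lens 2: 1/d_i2 = 1/(6.00) − 1/(68.75) = 0.1521, so d_i2 = 6.574 cm; m₂ = −d_i2/d_o2 = -0.09562.
m = m₁·m₂ = (-0.5063)(-0.09562) = +0.0484.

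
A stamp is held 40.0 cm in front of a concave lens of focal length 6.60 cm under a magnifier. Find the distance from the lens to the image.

5.67 cm

For a concave lens, f = -6.60 cm.
Lens equation: 1/d_i = 1/f − 1/d_o = 1/(-6.600) − 1/(40.0) = -0.1515 − 0.02500 = -0.1765, so d_i = -5.67 cm.
The image is virtual, upright and reduced, on the same side as the object.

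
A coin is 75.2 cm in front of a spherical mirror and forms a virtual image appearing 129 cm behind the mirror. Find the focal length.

f = 180 cm (concave)

Virtual image ⇒ d_i = −129 cm.
1/f = 1/d_o + 1/d_i = 1/(75.2) + 1/(-129) = 0.005546, so f = 180 cm.
Since f is positive, the spherical mirror is concave.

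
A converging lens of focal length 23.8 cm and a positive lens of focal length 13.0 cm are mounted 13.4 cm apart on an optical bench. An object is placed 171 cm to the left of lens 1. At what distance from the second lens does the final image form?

6.80 cm

Lens 1: 1/d_i1 = 1/f₁ − 1/d_o1 = 1/(23.8) − 1/(171) = 0.03617, so d_i1 = 27.65 cm.
The intermediate image is 27.65 cm to the right of lens 1, which lies 14.25 cm to the right of lens 2 — a virtual object — so d_o2 = −14.25 cm.
Lens 2: 1/d_i2 = 1/f₂ − 1/d_o2 = 1/(13.0) − 1/(-14.25) = 0.1471, so d_i2 = 6.80 cm.
The final image is real, 6.80 cm to the right of lens 2 (overall magnification ≈ -0.077).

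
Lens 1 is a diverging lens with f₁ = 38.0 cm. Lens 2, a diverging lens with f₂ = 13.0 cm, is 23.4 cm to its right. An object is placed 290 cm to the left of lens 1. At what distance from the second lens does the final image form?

10.6 cm

Lens 1 is diverging, so f₁ = −38.0 cm.
Lens 1: 1/d_i1 = 1/f₁ − 1/d_o1 = 1/(-38.0) − 1/(290) = -0.02976, so d_i1 = -33.60 cm.
The intermediate image is 33.60 cm to the left of lens 1 (virtual), which is 23.4 − (-33.60) = 57.00 cm to the left of lens 2, so d_o2 = +57.00 cm.
Lens 2 is diverging, so f₂ = −13.0 cm.
Lens 2: 1/d_i2 = 1/f₂ − 1/d_o2 = 1/(-13.0) − 1/(57.00) = -0.09447, so d_i2 = -10.6 cm.
The final image is virtual, 10.6 cm to the left of lens 2 (overall magnification ≈ 0.022).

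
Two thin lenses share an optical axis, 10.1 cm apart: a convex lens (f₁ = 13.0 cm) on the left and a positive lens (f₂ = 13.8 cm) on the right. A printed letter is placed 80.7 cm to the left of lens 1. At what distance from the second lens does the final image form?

3.88 cm

Lens 1: 1/d_i1 = 1/f₁ − 1/d_o1 = 1/(13.0) − 1/(80.7) = 0.06453, so d_i1 = 15.50 cm.
The intermediate image is 15.50 cm to the right of lens 1, which lies 5.400 cm to the right of lens 2 — a virtual object — so d_o2 = −5.400 cm.
Lens 2: 1/d_i2 = 1/f₂ − 1/d_o2 = 1/(13.8) − 1/(-5.400) = 0.2576, so d_i2 = 3.88 cm.
The final image is real, 3.88 cm to the right of lens 2 (overall magnification ≈ -0.14).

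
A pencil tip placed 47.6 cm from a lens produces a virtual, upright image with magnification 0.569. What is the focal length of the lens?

f = -62.8 cm (diverging)

m = −d_i/d_o ⇒ d_i = −m·d_o = −(+0.569)·(47.6) = -27.08 cm.
1/f = 1/d_o + 1/d_i = 1/(47.6) + 1/(-27.08) = -0.01592, so f = -62.8 cm.
Since f is negative, the lens is diverging.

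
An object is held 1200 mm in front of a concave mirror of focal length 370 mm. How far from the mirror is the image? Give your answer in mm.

Mirror equation: 1/d_i = 1/f − 1/d_o = 1/(370.0) − 1/(1200) = 0.002703 − 0.0008333 = 0.001869, so d_i = 535 mm.
The image is real, inverted and reduced, in front of the mirror.

535 mm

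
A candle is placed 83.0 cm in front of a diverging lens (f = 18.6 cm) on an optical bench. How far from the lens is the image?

For a diverging lens, f = -18.6 cm.
Thin-lens equation: 1/s_i = 1/f − 1/s_o = 1/(-18.60) − 1/(83.0) = -0.05376 − 0.01205 = -0.06581, so s_i = -15.2 cm.
The image is virtual, upright and reduced, on the same side as the object.

15.2 cm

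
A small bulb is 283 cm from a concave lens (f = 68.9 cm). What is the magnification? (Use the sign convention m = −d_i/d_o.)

m = +0.196

For a concave lens, f = -68.9 cm.
1/d_i = 1/f − 1/d_o = 1/(-68.90) − 1/(283) = -0.01805, so d_i = -55.41 cm.
m = −d_i/d_o = −(-55.41)/(283) = +0.196.
The image is virtual, upright and reduced, on the same side as the object.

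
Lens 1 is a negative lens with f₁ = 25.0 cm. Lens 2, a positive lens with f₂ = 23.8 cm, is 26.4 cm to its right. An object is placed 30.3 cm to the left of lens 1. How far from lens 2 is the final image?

58.6 cm

Lens 1 is diverging, so f₁ = −25.0 cm.
Lens 1: 1/d_i1 = 1/f₁ − 1/d_o1 = 1/(-25.0) − 1/(30.3) = -0.07300, so d_i1 = -13.70 cm.
The intermediate image is 13.70 cm to the left of lens 1 (virtual), which is 26.4 − (-13.70) = 40.10 cm to the left of lens 2, so d_o2 = +40.10 cm.
Lens 2: 1/d_i2 = 1/f₂ − 1/d_o2 = 1/(23.8) − 1/(40.10) = 0.01708, so d_i2 = 58.6 cm.
The final image is real, 58.6 cm to the right of lens 2 (overall magnification ≈ -0.66).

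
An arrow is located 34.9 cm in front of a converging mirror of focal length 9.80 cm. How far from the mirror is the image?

13.6 cm

Mirror equation: 1/d_i = 1/f − 1/d_o = 1/(9.800) − 1/(34.9) = 0.1020 − 0.02865 = 0.07339, so d_i = 13.6 cm.
The image is real, inverted and reduced, in front of the mirror.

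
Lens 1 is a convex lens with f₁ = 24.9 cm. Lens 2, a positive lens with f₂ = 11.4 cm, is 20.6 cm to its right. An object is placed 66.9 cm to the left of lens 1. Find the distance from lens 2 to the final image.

Lens 1: 1/d_i1 = 1/f₁ − 1/d_o1 = 1/(24.9) − 1/(66.9) = 0.02521, so d_i1 = 39.66 cm.
The intermediate image is 39.66 cm to the right of lens 1, which lies 19.06 cm to the right of lens 2 — a virtual object — so d_o2 = −19.06 cm.
Lens 2: 1/d_i2 = 1/f₂ − 1/d_o2 = 1/(11.4) − 1/(-19.06) = 0.1402, so d_i2 = 7.13 cm.
The final image is real, 7.13 cm to the right of lens 2 (overall magnification ≈ -0.22).

7.13 cm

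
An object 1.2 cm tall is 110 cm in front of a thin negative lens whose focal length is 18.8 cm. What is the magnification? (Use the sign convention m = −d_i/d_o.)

m = +0.146

For a negative lens, f = -18.8 cm.
1/d_i = 1/f − 1/d_o = 1/(-18.80) − 1/(110) = -0.06228, so d_i = -16.06 cm.
m = −d_i/d_o = −(-16.06)/(110) = +0.146.
The image is virtual, upright and reduced, on the same side as the object.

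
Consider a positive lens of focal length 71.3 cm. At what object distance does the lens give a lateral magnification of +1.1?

m = −d_i/d_o ⇒ d_i = −m·d_o.
1/f = 1/d_o + 1/d_i = 1/d_o − 1/(m·d_o) = (1 − 1/m)/d_o, so d_o = f(1 − 1/m) = (71.30)(1 − 1/(+1.1)) = 6.48 cm.

6.48 cm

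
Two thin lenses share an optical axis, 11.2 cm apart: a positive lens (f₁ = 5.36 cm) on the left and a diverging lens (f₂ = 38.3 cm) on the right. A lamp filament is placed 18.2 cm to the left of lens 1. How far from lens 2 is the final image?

3.29 cm

Lens 1: 1/d_i1 = 1/f₁ − 1/d_o1 = 1/(5.36) − 1/(18.2) = 0.1316, so d_i1 = 7.598 cm.
The intermediate image is 7.598 cm to the right of lens 1, which is 11.2 − (7.598) = 3.602 cm to the left of lens 2, so d_o2 = +3.602 cm.
Lens 2 is diverging, so f₂ = −38.3 cm.
Lens 2: 1/d_i2 = 1/f₂ − 1/d_o2 = 1/(-38.3) − 1/(3.602) = -0.3037, so d_i2 = -3.29 cm.
The final image is virtual, 3.29 cm to the left of lens 2 (overall magnification ≈ -0.38).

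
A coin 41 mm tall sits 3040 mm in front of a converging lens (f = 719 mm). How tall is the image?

1/d_i = 1/f − 1/d_o = 1/(719.0) − 1/(3040) = 0.001062, so d_i = 941.7 mm.
m = −d_i/d_o = -0.3098.
|h_i| = |m|·h_o = 0.3098 × 41 = 12.7 mm. The image is real, inverted and reduced, on the far side of the lens.

12.7 mm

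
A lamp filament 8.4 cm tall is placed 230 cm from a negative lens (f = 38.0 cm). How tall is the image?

1.19 cm

For a negative lens, f = -38.0 cm.
1/d_i = 1/f − 1/d_o = 1/(-38.00) − 1/(230) = -0.03066, so d_i = -32.61 cm.
m = −d_i/d_o = +0.1418.
|h_i| = |m|·h_o = 0.1418 × 8.4 = 1.19 cm. The image is virtual, upright and reduced, on the same side as the object.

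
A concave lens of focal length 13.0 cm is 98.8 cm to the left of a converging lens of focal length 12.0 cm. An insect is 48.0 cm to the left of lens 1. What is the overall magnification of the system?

f₁ = −13.0 cm (diverging).
Lens 1: 1/d_i1 = 1/(-13.0) − 1/(48.0) = -0.09776, so d_i1 = -10.23 cm; m₁ = −d_i1/d_o1 = +0.2131.
d_o2 = 98.8 − (-10.23) = 109.0 cm.
Lens 2: 1/d_i2 = 1/(12.0) − 1/(109.0) = 0.07416, so d_i2 = 13.48 cm; m₂ = −d_i2/d_o2 = -0.1237.
m = m₁·m₂ = (+0.2131)(-0.1237) = -0.0264.

m = -0.0264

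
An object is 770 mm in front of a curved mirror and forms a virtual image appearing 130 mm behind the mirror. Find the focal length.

Virtual image ⇒ d_i = −130 mm.
1/f = 1/d_o + 1/d_i = 1/(770) + 1/(-130) = -0.006394, so f = -156 mm.
Since f is negative, the curved mirror is convex.

f = -156 mm (convex)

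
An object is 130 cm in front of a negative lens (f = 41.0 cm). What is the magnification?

For a negative lens, f = -41.0 cm.
1/d_i = 1/f − 1/d_o = 1/(-41.00) − 1/(130) = -0.03208, so d_i = -31.17 cm.
m = −d_i/d_o = −(-31.17)/(130) = +0.240.
The image is virtual, upright and reduced, on the same side as the object.

m = +0.240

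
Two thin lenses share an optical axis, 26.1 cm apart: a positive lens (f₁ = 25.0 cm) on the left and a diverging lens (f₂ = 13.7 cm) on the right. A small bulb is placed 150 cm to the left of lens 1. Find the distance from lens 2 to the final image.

5.45 cm

Lens 1: 1/d_i1 = 1/f₁ − 1/d_o1 = 1/(25.0) − 1/(150) = 0.03333, so d_i1 = 30.00 cm.
The intermediate image is 30.00 cm to the right of lens 1, which lies 3.900 cm to the right of lens 2 — a virtual object — so d_o2 = −3.900 cm.
Lens 2 is diverging, so f₂ = −13.7 cm.
Lens 2: 1/d_i2 = 1/f₂ − 1/d_o2 = 1/(-13.7) − 1/(-3.900) = 0.1834, so d_i2 = 5.45 cm.
The final image is real, 5.45 cm to the right of lens 2 (overall magnification ≈ -0.28).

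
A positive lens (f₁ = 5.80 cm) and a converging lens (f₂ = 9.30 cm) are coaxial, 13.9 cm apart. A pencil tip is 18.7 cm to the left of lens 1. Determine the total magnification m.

Lens 1: 1/d_i1 = 1/(5.80) − 1/(18.7) = 0.1189, so d_i1 = 8.408 cm; m₁ = −d_i1/d_o1 = -0.4496.
d_o2 = 13.9 − (8.408) = 5.492 cm.
Lens 2: 1/d_i2 = 1/(9.30) − 1/(5.492) = -0.07456, so d_i2 = -13.41 cm; m₂ = −d_i2/d_o2 = +2.442.
m = m₁·m₂ = (-0.4496)(+2.442) = -1.10.

m = -1.10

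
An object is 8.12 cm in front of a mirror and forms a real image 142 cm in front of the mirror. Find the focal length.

Real image ⇒ d_i = +142 cm.
1/f = 1/d_o + 1/d_i = 1/(8.12) + 1/(142) = 0.1302, so f = 7.68 cm.
Since f is positive, the mirror is concave.

f = 7.68 cm (concave)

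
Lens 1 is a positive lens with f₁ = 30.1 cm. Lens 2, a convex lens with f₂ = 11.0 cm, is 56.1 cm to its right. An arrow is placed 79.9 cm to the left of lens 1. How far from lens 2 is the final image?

26.9 cm

Lens 1: 1/d_i1 = 1/f₁ − 1/d_o1 = 1/(30.1) − 1/(79.9) = 0.02071, so d_i1 = 48.29 cm.
The intermediate image is 48.29 cm to the right of lens 1, which is 56.1 − (48.29) = 7.810 cm to the left of lens 2, so d_o2 = +7.810 cm.
Lens 2: 1/d_i2 = 1/f₂ − 1/d_o2 = 1/(11.0) − 1/(7.810) = -0.03713, so d_i2 = -26.9 cm.
The final image is virtual, 26.9 cm to the left of lens 2 (overall magnification ≈ -2.1).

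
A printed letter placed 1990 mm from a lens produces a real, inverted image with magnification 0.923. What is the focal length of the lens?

f = 955 mm (converging)

m = −d_i/d_o ⇒ d_i = −m·d_o = −(-0.923)·(1990) = 1837 mm.
1/f = 1/d_o + 1/d_i = 1/(1990) + 1/(1837) = 0.001047, so f = 955 mm.
Since f is positive, the lens is converging.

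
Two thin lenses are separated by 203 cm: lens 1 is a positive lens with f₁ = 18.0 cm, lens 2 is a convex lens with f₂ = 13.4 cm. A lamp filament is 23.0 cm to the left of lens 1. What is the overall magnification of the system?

Lens 1: 1/d_i1 = 1/(18.0) − 1/(23.0) = 0.01208, so d_i1 = 82.80 cm; m₁ = −d_i1/d_o1 = -3.600.
d_o2 = 203 − (82.80) = 120.2 cm.
Lens 2: 1/d_i2 = 1/(13.4) − 1/(120.2) = 0.06631, so d_i2 = 15.08 cm; m₂ = −d_i2/d_o2 = -0.1255.
m = m₁·m₂ = (-3.600)(-0.1255) = +0.452.

m = +0.452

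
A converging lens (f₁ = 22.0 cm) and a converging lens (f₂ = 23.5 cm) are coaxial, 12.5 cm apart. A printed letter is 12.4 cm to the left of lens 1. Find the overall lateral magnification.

Lens 1: 1/d_i1 = 1/(22.0) − 1/(12.4) = -0.03519, so d_i1 = -28.42 cm; m₁ = −d_i1/d_o1 = +2.292.
d_o2 = 12.5 − (-28.42) = 40.92 cm.
Lens 2: 1/d_i2 = 1/(23.5) − 1/(40.92) = 0.01812, so d_i2 = 55.20 cm; m₂ = −d_i2/d_o2 = -1.349.
m = m₁·m₂ = (+2.292)(-1.349) = -3.09.

m = -3.09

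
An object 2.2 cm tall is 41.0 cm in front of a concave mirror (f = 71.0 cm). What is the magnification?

m = +2.37

1/d_i = 1/f − 1/d_o = 1/(71.00) − 1/(41.0) = -0.01031, so d_i = -97.03 cm.
m = −d_i/d_o = −(-97.03)/(41.0) = +2.37.
The image is virtual, upright and enlarged, behind the mirror.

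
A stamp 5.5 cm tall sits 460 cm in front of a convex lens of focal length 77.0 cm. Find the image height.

1/d_i = 1/f − 1/d_o = 1/(77.00) − 1/(460) = 0.01081, so d_i = 92.48 cm.
m = −d_i/d_o = -0.2010.
|h_i| = |m|·h_o = 0.2010 × 5.5 = 1.11 cm. The image is real, inverted and reduced, on the far side of the lens.

1.11 cm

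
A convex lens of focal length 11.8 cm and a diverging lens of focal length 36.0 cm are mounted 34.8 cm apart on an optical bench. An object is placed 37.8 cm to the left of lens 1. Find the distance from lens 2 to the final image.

Lens 1: 1/d_i1 = 1/f₁ − 1/d_o1 = 1/(11.8) − 1/(37.8) = 0.05829, so d_i1 = 17.16 cm.
The intermediate image is 17.16 cm to the right of lens 1, which is 34.8 − (17.16) = 17.64 cm to the left of lens 2, so d_o2 = +17.64 cm.
Lens 2 is diverging, so f₂ = −36.0 cm.
Lens 2: 1/d_i2 = 1/f₂ − 1/d_o2 = 1/(-36.0) − 1/(17.64) = -0.08447, so d_i2 = -11.8 cm.
The final image is virtual, 11.8 cm to the left of lens 2 (overall magnification ≈ -0.30).

11.8 cm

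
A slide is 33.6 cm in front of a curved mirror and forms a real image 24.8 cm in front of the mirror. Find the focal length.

f = 14.3 cm (concave)

Real image ⇒ d_i = +24.8 cm.
1/f = 1/d_o + 1/d_i = 1/(33.6) + 1/(24.8) = 0.07008, so f = 14.3 cm.
Since f is positive, the curved mirror is concave.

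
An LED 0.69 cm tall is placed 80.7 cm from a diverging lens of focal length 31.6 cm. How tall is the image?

0.194 cm

For a diverging lens, f = -31.6 cm.
1/d_i = 1/f − 1/d_o = 1/(-31.60) − 1/(80.7) = -0.04404, so d_i = -22.71 cm.
m = −d_i/d_o = +0.2814.
|h_i| = |m|·h_o = 0.2814 × 0.69 = 0.194 cm. The image is virtual, upright and reduced, on the same side as the object.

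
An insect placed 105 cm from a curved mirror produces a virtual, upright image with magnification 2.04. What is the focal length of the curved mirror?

f = 206 cm (concave)

m = −d_i/d_o ⇒ d_i = −m·d_o = −(+2.04)·(105) = -214.2 cm.
1/f = 1/d_o + 1/d_i = 1/(105) + 1/(-214.2) = 0.004855, so f = 206 cm.
Since f is positive, the curved mirror is concave.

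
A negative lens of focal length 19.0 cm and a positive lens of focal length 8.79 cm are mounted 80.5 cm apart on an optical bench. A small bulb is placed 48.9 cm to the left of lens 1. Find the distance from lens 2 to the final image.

9.69 cm

Lens 1 is diverging, so f₁ = −19.0 cm.
Lens 1: 1/d_i1 = 1/f₁ − 1/d_o1 = 1/(-19.0) − 1/(48.9) = -0.07308, so d_i1 = -13.68 cm.
The intermediate image is 13.68 cm to the left of lens 1 (virtual), which is 80.5 − (-13.68) = 94.18 cm to the left of lens 2, so d_o2 = +94.18 cm.
Lens 2: 1/d_i2 = 1/f₂ − 1/d_o2 = 1/(8.79) − 1/(94.18) = 0.1031, so d_i2 = 9.69 cm.
The final image is real, 9.69 cm to the right of lens 2 (overall magnification ≈ -0.029).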